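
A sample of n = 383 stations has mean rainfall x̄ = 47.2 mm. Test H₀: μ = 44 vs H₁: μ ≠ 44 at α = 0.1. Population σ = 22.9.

z = (x̄ - μ₀)/(σ/√n) = (47.2 - 44)/(22.9/√383) = 2.735. Critical value: ±1.645. Since |2.735| > 1.645, Reject H₀.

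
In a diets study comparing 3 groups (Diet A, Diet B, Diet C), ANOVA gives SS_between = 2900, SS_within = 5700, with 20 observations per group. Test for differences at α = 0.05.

df_between = 2, df_within = 57. F = MS_between/MS_within = 1450.0/100.0 = 14.5. F_crit ≈ 3.159. Reject H₀. At least one mean differs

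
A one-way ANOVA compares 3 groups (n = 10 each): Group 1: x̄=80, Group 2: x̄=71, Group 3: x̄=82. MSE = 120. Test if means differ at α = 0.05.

Grand mean = 77.67. SS_between = 686.67, MS_between = 343.33. F = 2.861, F_crit ≈ 3.354. Fail to reject H₀.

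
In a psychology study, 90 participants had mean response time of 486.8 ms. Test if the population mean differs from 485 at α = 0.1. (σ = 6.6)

z = (x̄ - μ₀)/(σ/√n) = (486.8 - 485)/(6.6/√90) = 2.587. Critical value: ±1.645. Since |2.587| > 1.645, Reject H₀.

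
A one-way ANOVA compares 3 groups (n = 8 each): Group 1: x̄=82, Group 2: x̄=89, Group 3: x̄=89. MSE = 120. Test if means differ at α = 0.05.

Grand mean = 86.67. SS_between = 261.33, MS_between = 130.67. F = 1.089, F_crit ≈ 3.467. Fail to reject H₀.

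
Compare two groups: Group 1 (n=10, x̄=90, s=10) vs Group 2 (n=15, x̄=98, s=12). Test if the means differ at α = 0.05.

Pooled sp = 11.26. t = -1.74, df = 23. Critical t = ±2.069. Fail to reject H₀.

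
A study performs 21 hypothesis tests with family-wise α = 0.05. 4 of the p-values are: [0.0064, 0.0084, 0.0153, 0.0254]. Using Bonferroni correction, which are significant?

Bonferroni α = 0.05/21 = 0.00238. None of the given p-values are significant.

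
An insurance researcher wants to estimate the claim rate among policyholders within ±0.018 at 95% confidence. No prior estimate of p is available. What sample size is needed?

Conservative approach: use p = 0.5 (maximizes p(1-p) = 0.25). n = z²(0.25)/E² = 1.96²×0.25/0.018² = 2964.2 → n = 2965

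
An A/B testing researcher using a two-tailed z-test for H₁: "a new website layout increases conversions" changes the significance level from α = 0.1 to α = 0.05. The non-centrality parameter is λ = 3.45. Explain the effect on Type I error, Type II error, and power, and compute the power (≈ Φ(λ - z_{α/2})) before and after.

Decreasing α from 0.1 to 0.05:
• Type I error rate decreases (α is the Type I rate by definition).
• Critical value moves from z_{α/2} = 1.645 to 1.96, so power = Φ(λ - z_{α/2}) goes from Φ(3.45 - 1.645) = 0.964 to Φ(3.45 - 1.96) = 0.932.
• Type II error rate β = 1 - power therefore increases (0.036 → 0.068).
Appropriate when false positives are costly — here, rolling out a layout that doesn't actually help — wasted engineering effort.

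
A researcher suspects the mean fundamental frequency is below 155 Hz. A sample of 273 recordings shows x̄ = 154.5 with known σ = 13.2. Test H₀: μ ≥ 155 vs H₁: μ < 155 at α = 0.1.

z = -0.626. Critical value: -1.28. Fail to reject H₀.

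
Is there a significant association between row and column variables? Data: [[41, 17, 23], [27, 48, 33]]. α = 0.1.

χ² = 15.92. df = 2, critical = 4.605. Reject H₀. Variables are dependent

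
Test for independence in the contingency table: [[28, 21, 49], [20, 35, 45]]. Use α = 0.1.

χ² = 4.984. df = 2, critical = 4.605. Reject H₀. Variables are dependent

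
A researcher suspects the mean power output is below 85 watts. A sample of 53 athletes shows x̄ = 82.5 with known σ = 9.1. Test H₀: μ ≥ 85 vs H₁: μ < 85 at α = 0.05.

z = -2.0. Critical value: -1.645. Reject H₀.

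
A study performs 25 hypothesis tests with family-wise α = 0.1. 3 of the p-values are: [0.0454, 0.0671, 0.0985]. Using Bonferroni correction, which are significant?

Bonferroni α = 0.1/25 = 0.004. None of the given p-values are significant.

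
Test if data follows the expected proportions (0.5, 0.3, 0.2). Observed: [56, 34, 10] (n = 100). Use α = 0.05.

Expected: [50.0, 30.0, 20.0]. χ² = 6.253. df = 2, critical = 5.991. Reject H₀.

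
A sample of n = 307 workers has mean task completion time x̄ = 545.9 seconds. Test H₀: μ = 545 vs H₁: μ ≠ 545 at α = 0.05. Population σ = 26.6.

z = (x̄ - μ₀)/(σ/√n) = (545.9 - 545)/(26.6/√307) = 0.593. Critical value: ±1.96. Since |0.593| ≤ 1.96, Fail to reject H₀.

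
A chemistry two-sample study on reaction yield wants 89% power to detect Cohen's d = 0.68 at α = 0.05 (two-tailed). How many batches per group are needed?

z_{α/2} = 1.96, z_β = Φ⁻¹(0.89) = 1.227. For medium effect (d = 0.68): n per group = 2(z_{α/2} + z_β)²/d² = 2(1.96 + 1.227)²/0.68² = 43.9 → 44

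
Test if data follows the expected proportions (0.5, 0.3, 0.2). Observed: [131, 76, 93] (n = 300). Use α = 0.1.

Expected: [150.0, 90.0, 60.0]. χ² = 22.734. df = 2, critical = 4.605. Reject H₀.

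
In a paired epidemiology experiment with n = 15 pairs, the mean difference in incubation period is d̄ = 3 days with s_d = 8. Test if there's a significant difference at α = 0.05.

t = d̄/(s_d/√n) = 3/(8/√15) = 1.452. df = 14, critical t = ±2.145. Fail to reject H₀.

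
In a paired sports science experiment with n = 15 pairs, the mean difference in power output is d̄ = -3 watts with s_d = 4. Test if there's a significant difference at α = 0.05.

t = d̄/(s_d/√n) = -3/(4/√15) = -2.905. df = 14, critical t = ±2.145. Reject H₀.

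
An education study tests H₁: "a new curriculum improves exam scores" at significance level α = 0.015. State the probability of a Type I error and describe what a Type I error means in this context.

P(Type I error) = α = 0.015. A Type I error is rejecting H₀ when H₀ is actually true (false positive) — here, concluding that a new curriculum improves exam scores when in fact this is not the case. Consequence: adopting a curriculum that gives no real benefit — disruption for nothing.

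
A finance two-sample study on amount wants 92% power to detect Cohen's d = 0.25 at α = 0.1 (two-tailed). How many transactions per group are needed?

z_{α/2} = 1.645, z_β = Φ⁻¹(0.92) = 1.405. For small effect (d = 0.25): n per group = 2(z_{α/2} + z_β)²/d² = 2(1.645 + 1.405)²/0.25² = 297.7 → 298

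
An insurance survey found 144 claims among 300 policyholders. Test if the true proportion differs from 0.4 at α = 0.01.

p̂ = 0.48, p₀ = 0.4. z = (p̂ - p₀)/√(p₀(1-p₀)/n) = 2.828. Critical: ±2.576. Reject H₀.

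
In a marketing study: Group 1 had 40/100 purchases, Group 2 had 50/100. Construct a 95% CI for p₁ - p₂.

p̂₁ = 0.4, p̂₂ = 0.5. Difference = -0.1. CI = (-0.237, 0.037)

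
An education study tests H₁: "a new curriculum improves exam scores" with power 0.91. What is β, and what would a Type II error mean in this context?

β = 1 - power = 1 - 0.91 = 0.09. A Type II error is failing to reject H₀ when H₀ is false (false negative) — here, failing to conclude that a new curriculum improves exam scores when in fact it is true. Consequence: keeping the old curriculum when the new one would have helped students.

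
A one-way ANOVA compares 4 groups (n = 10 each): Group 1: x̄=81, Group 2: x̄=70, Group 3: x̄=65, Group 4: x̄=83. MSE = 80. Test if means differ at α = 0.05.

Grand mean = 74.75. SS_between = 2247.5, MS_between = 749.17. F = 9.365, F_crit ≈ 2.866. Reject H₀.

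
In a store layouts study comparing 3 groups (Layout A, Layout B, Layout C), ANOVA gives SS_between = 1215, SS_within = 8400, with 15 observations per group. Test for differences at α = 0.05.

df_between = 2, df_within = 42. F = MS_between/MS_within = 607.5/200.0 = 3.038. F_crit ≈ 3.22. Fail to reject H₀.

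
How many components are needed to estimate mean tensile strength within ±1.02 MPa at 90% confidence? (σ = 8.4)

n = (z*σ/E)² = (1.645×8.4/1.02)² = 183.5 → n = 184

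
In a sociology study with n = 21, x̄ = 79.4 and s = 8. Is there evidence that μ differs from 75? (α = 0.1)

t = (x̄ - μ₀)/(s/√n) = (79.4 - 75)/(8/√21) = 2.52. df = 20, critical t = ±1.725. Reject H₀.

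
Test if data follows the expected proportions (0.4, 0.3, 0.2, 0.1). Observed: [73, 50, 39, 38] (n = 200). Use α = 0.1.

Expected: [80.0, 60.0, 40.0, 20.0]. χ² = 18.504. df = 3, critical = 6.251. Reject H₀.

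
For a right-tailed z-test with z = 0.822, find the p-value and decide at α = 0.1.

p = P(Z > 0.822) = 1 - Φ(0.822) ≈ 0.2055. Since p ≥ 0.1, fail to reject H₀ (not significant) at α = 0.1.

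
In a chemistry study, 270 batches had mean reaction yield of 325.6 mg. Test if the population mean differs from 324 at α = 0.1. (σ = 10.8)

z = (x̄ - μ₀)/(σ/√n) = (325.6 - 324)/(10.8/√270) = 2.434. Critical value: ±1.645. Since |2.434| > 1.645, Reject H₀.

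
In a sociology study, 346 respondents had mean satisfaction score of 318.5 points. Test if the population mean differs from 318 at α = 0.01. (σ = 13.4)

z = (x̄ - μ₀)/(σ/√n) = (318.5 - 318)/(13.4/√346) = 0.694. Critical value: ±2.576. Since |0.694| ≤ 2.576, Fail to reject H₀.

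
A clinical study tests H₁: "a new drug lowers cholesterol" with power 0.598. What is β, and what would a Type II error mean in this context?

β = 1 - power = 1 - 0.598 = 0.402. A Type II error is failing to reject H₀ when H₀ is false (false negative) — here, failing to conclude that a new drug lowers cholesterol when in fact it is true. Consequence: shelving an effective drug — patients miss out on a treatment that would have helped.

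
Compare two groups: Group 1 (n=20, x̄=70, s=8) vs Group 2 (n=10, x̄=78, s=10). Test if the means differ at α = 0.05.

Pooled sp = 8.69. t = -2.376, df = 28. Critical t = ±2.048. Reject H₀.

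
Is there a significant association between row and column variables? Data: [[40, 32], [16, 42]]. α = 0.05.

χ² = 10.248. df = 1, critical = 3.841. Reject H₀. Variables are dependent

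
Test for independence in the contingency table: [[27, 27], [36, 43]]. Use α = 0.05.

χ² = 0.253. df = 1, critical = 3.841. Fail to reject H₀. No evidence of dependence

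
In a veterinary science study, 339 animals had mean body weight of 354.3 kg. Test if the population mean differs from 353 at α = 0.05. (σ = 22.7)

z = (x̄ - μ₀)/(σ/√n) = (354.3 - 353)/(22.7/√339) = 1.054. Critical value: ±1.96. Since |1.054| ≤ 1.96, Fail to reject H₀.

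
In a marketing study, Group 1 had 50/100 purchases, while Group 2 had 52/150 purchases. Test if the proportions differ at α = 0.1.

p̂₁ = 0.5, p̂₂ = 0.347, pooled p̂ = 0.408. z = 2.417. Critical: ±1.645. Reject H₀.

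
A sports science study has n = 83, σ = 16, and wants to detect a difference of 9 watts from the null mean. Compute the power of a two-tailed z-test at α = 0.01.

SE = σ/√n = 16/√83 = 1.756. Non-centrality λ = d/SE = 9/1.756 = 5.125. Power ≈ Φ(λ - z_{α/2}) = Φ(5.125 - 2.576) = Φ(2.549) = 0.995.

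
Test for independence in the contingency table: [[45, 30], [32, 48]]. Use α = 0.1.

χ² = 6.194. df = 1, critical = 2.706. Reject H₀. Variables are dependent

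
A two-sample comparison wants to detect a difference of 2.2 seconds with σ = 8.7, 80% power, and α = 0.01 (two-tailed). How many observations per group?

n per group = 2(z_α/2 + z_β)²σ²/d² = 2×(2.576 + 0.84)²×8.7²/2.2² = 365.0 → n = 365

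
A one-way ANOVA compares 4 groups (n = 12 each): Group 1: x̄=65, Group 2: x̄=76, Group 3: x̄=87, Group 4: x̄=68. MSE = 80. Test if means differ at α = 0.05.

Grand mean = 74.0. SS_between = 3480.0, MS_between = 1160.0. F = 14.5, F_crit ≈ 2.816. Reject H₀.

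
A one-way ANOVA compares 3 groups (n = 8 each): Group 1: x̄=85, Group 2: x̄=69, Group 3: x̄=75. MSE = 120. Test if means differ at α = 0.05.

Grand mean = 76.33. SS_between = 1045.33, MS_between = 522.67. F = 4.356, F_crit ≈ 3.467. Reject H₀.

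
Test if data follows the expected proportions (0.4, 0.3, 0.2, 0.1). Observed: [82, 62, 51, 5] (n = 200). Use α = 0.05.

Expected: [80.0, 60.0, 40.0, 20.0]. χ² = 14.392. df = 3, critical = 7.815. Reject H₀.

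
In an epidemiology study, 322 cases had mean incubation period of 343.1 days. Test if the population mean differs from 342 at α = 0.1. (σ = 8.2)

z = (x̄ - μ₀)/(σ/√n) = (343.1 - 342)/(8.2/√322) = 2.407. Critical value: ±1.645. Since |2.407| > 1.645, Reject H₀.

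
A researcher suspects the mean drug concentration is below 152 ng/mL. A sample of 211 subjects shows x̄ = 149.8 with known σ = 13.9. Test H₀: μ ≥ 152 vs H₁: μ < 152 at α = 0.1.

z = -2.299. Critical value: -1.28. Reject H₀.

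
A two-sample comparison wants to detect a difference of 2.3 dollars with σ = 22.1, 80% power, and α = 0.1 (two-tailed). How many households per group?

n per group = 2(z_α/2 + z_β)²σ²/d² = 2×(1.645 + 0.84)²×22.1²/2.3² = 1140.3 → n = 1141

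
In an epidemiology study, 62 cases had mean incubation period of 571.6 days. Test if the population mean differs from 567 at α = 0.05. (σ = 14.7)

z = (x̄ - μ₀)/(σ/√n) = (571.6 - 567)/(14.7/√62) = 2.464. Critical value: ±1.96. Since |2.464| > 1.96, Reject H₀.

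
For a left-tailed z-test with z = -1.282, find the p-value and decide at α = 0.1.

p = P(Z < -1.282) = Φ(-1.282) ≈ 0.0999. Since p < 0.1, reject H₀ (significant) at α = 0.1.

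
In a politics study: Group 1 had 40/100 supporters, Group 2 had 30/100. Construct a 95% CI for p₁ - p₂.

p̂₁ = 0.4, p̂₂ = 0.3. Difference = 0.1. CI = (-0.031, 0.231)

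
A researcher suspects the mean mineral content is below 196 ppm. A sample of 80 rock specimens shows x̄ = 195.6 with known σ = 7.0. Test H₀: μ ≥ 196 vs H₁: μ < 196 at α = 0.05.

z = -0.511. Critical value: -1.645. Fail to reject H₀.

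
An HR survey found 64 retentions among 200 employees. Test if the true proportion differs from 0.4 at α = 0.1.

p̂ = 0.32, p₀ = 0.4. z = (p̂ - p₀)/√(p₀(1-p₀)/n) = -2.309. Critical: ±1.645. Reject H₀.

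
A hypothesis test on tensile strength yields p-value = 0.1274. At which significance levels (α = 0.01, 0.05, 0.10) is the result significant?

p = 0.1274. Not significant at any of the given levels.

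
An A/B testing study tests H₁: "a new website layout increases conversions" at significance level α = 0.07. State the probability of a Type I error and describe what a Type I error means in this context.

P(Type I error) = α = 0.07. A Type I error is rejecting H₀ when H₀ is actually true (false positive) — here, concluding that a new website layout increases conversions when in fact this is not the case. Consequence: rolling out a layout that doesn't actually help — wasted engineering effort.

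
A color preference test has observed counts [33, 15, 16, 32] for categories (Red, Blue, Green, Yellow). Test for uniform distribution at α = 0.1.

Expected = 24 each. χ² = Σ(O-E)²/E = 12.083. df = 3, critical value = 6.251. Reject H₀.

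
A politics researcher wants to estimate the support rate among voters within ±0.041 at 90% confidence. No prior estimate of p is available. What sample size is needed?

Conservative approach: use p = 0.5 (maximizes p(1-p) = 0.25). n = z²(0.25)/E² = 1.645²×0.25/0.041² = 402.4 → n = 403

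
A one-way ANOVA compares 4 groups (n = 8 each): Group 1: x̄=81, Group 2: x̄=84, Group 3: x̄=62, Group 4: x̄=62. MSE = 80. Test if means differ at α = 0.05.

Grand mean = 72.25. SS_between = 3398.0, MS_between = 1132.67. F = 14.158, F_crit ≈ 2.947. Reject H₀.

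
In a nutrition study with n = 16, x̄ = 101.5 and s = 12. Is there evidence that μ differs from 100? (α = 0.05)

t = (x̄ - μ₀)/(s/√n) = (101.5 - 100)/(12/√16) = 0.5. df = 15, critical t = ±2.131. Fail to reject H₀.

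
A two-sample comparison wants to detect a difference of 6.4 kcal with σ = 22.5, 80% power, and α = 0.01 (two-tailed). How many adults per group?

n per group = 2(z_α/2 + z_β)²σ²/d² = 2×(2.576 + 0.84)²×22.5²/6.4² = 288.5 → n = 289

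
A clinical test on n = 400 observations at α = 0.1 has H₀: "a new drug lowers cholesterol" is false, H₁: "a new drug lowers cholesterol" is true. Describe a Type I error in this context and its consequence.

Type I error: rejecting H₀ when it is true — concluding that a new drug lowers cholesterol when in fact it is not. Consequence: approving an ineffective drug — patients take a useless medication and may skip effective alternatives.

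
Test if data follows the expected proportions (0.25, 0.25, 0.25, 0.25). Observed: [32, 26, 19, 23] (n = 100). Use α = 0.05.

Expected: [25.0, 25.0, 25.0, 25.0]. χ² = 3.6. df = 3, critical = 7.815. Fail to reject H₀.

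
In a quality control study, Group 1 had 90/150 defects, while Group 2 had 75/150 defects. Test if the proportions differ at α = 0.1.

p̂₁ = 0.6, p̂₂ = 0.5, pooled p̂ = 0.55. z = 1.741. Critical: ±1.645. Reject H₀.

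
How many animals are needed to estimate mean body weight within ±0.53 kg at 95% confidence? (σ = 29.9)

n = (z*σ/E)² = (1.96×29.9/0.53)² = 12226.5 → n = 12227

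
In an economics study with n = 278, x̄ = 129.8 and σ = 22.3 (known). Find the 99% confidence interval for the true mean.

CI = x̄ ± z*(σ/√n) = 129.8 ± 2.576(22.3/√278) = 129.8 ± 3.45 = (126.35, 133.25)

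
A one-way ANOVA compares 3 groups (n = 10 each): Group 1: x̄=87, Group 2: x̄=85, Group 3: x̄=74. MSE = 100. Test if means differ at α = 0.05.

Grand mean = 82.0. SS_between = 980.0, MS_between = 490.0. F = 4.9, F_crit ≈ 3.354. Reject H₀.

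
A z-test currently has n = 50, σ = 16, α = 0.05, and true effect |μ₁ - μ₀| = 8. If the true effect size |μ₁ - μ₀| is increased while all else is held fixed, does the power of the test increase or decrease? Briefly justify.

Power increases: a larger true effect increases the non-centrality λ = |μ₁ - μ₀|/(σ/√n).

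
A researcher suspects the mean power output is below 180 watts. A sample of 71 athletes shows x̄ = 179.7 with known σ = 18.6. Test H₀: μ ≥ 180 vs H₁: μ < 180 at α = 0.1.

z = -0.136. Critical value: -1.28. Fail to reject H₀.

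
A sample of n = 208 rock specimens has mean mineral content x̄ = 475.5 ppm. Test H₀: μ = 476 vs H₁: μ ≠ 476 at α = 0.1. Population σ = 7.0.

z = (x̄ - μ₀)/(σ/√n) = (475.5 - 476)/(7.0/√208) = -1.03. Critical value: ±1.645. Since |-1.03| ≤ 1.645, Fail to reject H₀.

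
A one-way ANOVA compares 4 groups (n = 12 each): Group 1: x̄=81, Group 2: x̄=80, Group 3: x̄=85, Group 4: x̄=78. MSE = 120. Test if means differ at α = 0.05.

Grand mean = 81.0. SS_between = 312.0, MS_between = 104.0. F = 0.867, F_crit ≈ 2.816. Fail to reject H₀.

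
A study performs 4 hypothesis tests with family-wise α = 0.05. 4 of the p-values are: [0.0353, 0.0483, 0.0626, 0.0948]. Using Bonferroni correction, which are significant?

Bonferroni α = 0.05/4 = 0.0125. None of the given p-values are significant.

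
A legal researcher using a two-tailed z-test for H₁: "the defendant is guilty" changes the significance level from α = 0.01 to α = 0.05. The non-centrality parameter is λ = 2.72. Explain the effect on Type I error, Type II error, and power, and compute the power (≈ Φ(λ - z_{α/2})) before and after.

Increasing α from 0.01 to 0.05:
• Type I error rate increases (α is the Type I rate by definition).
• Critical value moves from z_{α/2} = 2.576 to 1.96, so power = Φ(λ - z_{α/2}) goes from Φ(2.72 - 2.576) = 0.557 to Φ(2.72 - 1.96) = 0.776.
• Type II error rate β = 1 - power therefore decreases (0.443 → 0.224).
Appropriate when false negatives are costly — here, acquitting a guilty person.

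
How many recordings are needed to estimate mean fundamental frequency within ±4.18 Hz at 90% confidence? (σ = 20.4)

n = (z*σ/E)² = (1.645×20.4/4.18)² = 64.5 → n = 65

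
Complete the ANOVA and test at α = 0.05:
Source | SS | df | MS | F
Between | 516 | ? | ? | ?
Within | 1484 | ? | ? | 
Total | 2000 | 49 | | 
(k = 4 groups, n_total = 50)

df_between = 3, df_within = 46. MS_between = 172.0, MS_within = 32.26. F = 5.332, F_crit ≈ 2.807. Reject H₀.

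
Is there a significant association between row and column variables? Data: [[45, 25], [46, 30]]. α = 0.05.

χ² = 0.219. df = 1, critical = 3.841. Fail to reject H₀. No evidence of dependence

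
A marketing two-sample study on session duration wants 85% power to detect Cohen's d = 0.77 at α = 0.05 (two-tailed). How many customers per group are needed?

z_{α/2} = 1.96, z_β = Φ⁻¹(0.85) = 1.036. For medium effect (d = 0.77): n per group = 2(z_{α/2} + z_β)²/d² = 2(1.96 + 1.036)²/0.77² = 30.3 → 31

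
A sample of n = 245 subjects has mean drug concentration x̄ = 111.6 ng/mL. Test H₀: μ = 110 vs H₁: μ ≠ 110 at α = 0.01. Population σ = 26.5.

z = (x̄ - μ₀)/(σ/√n) = (111.6 - 110)/(26.5/√245) = 0.945. Critical value: ±2.576. Since |0.945| ≤ 2.576, Fail to reject H₀.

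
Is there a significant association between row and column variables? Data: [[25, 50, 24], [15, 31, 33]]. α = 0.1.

χ² = 6.209. df = 2, critical = 4.605. Reject H₀. Variables are dependent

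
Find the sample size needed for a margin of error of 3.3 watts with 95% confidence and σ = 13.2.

n = (z*σ/E)² = (1.96×13.2/3.3)² = 61.5 → n = 62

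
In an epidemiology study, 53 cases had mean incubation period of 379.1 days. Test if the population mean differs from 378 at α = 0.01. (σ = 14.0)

z = (x̄ - μ₀)/(σ/√n) = (379.1 - 378)/(14.0/√53) = 0.572. Critical value: ±2.576. Since |0.572| ≤ 2.576, Fail to reject H₀.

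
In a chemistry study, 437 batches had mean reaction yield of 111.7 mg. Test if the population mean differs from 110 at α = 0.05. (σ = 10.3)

z = (x̄ - μ₀)/(σ/√n) = (111.7 - 110)/(10.3/√437) = 3.45. Critical value: ±1.96. Since |3.45| > 1.96, Reject H₀.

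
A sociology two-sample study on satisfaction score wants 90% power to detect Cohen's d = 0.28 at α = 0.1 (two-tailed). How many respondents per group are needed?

z_{α/2} = 1.645, z_β = Φ⁻¹(0.9) = 1.282. For small effect (d = 0.28): n per group = 2(z_{α/2} + z_β)²/d² = 2(1.645 + 1.282)²/0.28² = 218.6 → 219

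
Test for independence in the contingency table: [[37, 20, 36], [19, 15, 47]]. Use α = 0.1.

χ² = 7.164. df = 2, critical = 4.605. Reject H₀. Variables are dependent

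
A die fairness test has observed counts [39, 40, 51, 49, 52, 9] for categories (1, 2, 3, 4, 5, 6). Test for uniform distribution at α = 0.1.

Expected = 40 each. χ² = Σ(O-E)²/E = 32.7. df = 5, critical value = 9.236. Reject H₀.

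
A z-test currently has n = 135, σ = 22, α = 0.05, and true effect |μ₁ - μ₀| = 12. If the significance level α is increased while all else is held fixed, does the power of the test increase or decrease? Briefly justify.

Power increases: a larger α lowers the critical value, so more of the H₁ sampling distribution falls in the rejection region.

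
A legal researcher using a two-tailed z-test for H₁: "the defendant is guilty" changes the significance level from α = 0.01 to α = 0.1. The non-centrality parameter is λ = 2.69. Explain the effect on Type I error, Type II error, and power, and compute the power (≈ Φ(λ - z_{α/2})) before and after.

Increasing α from 0.01 to 0.1:
• Type I error rate increases (α is the Type I rate by definition).
• Critical value moves from z_{α/2} = 2.576 to 1.645, so power = Φ(λ - z_{α/2}) goes from Φ(2.69 - 2.576) = 0.545 to Φ(2.69 - 1.645) = 0.852.
• Type II error rate β = 1 - power therefore decreases (0.455 → 0.148).
Appropriate when false negatives are costly — here, acquitting a guilty person.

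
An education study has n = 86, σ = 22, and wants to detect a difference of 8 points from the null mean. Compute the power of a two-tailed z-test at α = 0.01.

SE = σ/√n = 22/√86 = 2.372. Non-centrality λ = d/SE = 8/2.372 = 3.372. Power ≈ Φ(λ - z_{α/2}) = Φ(3.372 - 2.576) = Φ(0.796) = 0.787.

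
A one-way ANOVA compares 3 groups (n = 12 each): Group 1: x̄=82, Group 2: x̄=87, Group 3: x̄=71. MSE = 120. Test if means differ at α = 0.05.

Grand mean = 80.0. SS_between = 1608.0, MS_between = 804.0. F = 6.7, F_crit ≈ 3.285. Reject H₀.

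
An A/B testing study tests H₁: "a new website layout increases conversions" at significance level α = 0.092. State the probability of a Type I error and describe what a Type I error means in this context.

P(Type I error) = α = 0.092. A Type I error is rejecting H₀ when H₀ is actually true (false positive) — here, concluding that a new website layout increases conversions when in fact this is not the case. Consequence: rolling out a layout that doesn't actually help — wasted engineering effort.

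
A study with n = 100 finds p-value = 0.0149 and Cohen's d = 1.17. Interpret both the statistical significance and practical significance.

Statistically significant (p = 0.0149 < 0.05). Cohen's d = 1.17 indicates a large effect size. Both statistical and practical significance should be considered.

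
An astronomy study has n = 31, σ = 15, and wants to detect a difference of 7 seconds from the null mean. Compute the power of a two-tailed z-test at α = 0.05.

SE = σ/√n = 15/√31 = 2.694. Non-centrality λ = d/SE = 7/2.694 = 2.598. Power ≈ Φ(λ - z_{α/2}) = Φ(2.598 - 1.96) = Φ(0.638) = 0.738.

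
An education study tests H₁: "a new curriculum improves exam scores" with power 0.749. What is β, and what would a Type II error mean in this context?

β = 1 - power = 1 - 0.749 = 0.251. A Type II error is failing to reject H₀ when H₀ is false (false negative) — here, failing to conclude that a new curriculum improves exam scores when in fact it is true. Consequence: keeping the old curriculum when the new one would have helped students.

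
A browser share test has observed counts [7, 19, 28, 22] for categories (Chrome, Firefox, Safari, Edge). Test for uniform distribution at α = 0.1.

Expected = 19 each. χ² = Σ(O-E)²/E = 12.316. df = 3, critical value = 6.251. Reject H₀.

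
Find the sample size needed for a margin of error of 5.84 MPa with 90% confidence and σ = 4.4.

n = (z*σ/E)² = (1.645×4.4/5.84)² = 1.5 → n = 2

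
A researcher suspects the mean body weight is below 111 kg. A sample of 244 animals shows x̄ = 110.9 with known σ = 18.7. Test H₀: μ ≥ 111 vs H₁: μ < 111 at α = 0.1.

z = -0.084. Critical value: -1.28. Fail to reject H₀.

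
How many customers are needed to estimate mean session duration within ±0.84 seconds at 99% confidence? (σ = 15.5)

n = (z*σ/E)² = (2.576×15.5/0.84)² = 2259.4 → n = 2260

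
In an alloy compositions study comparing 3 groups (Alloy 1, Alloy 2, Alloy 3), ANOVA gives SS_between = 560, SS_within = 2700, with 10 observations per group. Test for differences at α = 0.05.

df_between = 2, df_within = 27. F = MS_between/MS_within = 280.0/100.0 = 2.8. F_crit ≈ 3.354. Fail to reject H₀.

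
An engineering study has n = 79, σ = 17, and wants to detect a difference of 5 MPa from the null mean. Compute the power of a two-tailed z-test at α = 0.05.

SE = σ/√n = 17/√79 = 1.913. Non-centrality λ = d/SE = 5/1.913 = 2.614. Power ≈ Φ(λ - z_{α/2}) = Φ(2.614 - 1.96) = Φ(0.654) = 0.744.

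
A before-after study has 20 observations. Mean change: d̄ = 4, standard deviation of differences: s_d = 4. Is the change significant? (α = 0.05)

t = d̄/(s_d/√n) = 4/(4/√20) = 4.472. df = 19, critical t = ±2.093. Reject H₀.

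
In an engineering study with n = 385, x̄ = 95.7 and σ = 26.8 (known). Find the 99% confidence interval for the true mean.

CI = x̄ ± z*(σ/√n) = 95.7 ± 2.576(26.8/√385) = 95.7 ± 3.52 = (92.18, 99.22)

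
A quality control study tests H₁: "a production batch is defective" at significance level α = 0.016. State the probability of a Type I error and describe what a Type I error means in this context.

P(Type I error) = α = 0.016. A Type I error is rejecting H₀ when H₀ is actually true (false positive) — here, concluding that a production batch is defective when in fact this is not the case. Consequence: scrapping a good batch — wasted material and cost for no reason.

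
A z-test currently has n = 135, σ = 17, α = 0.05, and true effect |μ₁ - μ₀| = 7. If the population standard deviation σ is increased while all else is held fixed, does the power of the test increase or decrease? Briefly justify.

Power decreases: a larger σ inflates the standard error σ/√n, pulling the sampling distribution under H₁ back toward the critical value.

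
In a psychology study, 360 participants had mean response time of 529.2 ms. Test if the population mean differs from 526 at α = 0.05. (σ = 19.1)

z = (x̄ - μ₀)/(σ/√n) = (529.2 - 526)/(19.1/√360) = 3.179. Critical value: ±1.96. Since |3.179| > 1.96, Reject H₀.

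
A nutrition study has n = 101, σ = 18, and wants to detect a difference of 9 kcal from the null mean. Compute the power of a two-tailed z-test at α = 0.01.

SE = σ/√n = 18/√101 = 1.791. Non-centrality λ = d/SE = 9/1.791 = 5.025. Power ≈ Φ(λ - z_{α/2}) = Φ(5.025 - 2.576) = Φ(2.449) = 0.993.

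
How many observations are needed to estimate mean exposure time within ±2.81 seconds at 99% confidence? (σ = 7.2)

n = (z*σ/E)² = (2.576×7.2/2.81)² = 43.6 → n = 44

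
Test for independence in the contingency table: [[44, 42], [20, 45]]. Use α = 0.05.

χ² = 6.305. df = 1, critical = 3.841. Reject H₀. Variables are dependent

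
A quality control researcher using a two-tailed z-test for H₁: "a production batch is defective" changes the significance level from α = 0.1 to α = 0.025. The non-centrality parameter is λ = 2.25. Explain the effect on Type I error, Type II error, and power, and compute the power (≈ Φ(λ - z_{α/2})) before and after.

Decreasing α from 0.1 to 0.025:
• Type I error rate decreases (α is the Type I rate by definition).
• Critical value moves from z_{α/2} = 1.645 to 2.241, so power = Φ(λ - z_{α/2}) goes from Φ(2.25 - 1.645) = 0.727 to Φ(2.25 - 2.241) = 0.504.
• Type II error rate β = 1 - power therefore increases (0.273 → 0.496).
Appropriate when false positives are costly — here, scrapping a good batch — wasted material and cost for no reason.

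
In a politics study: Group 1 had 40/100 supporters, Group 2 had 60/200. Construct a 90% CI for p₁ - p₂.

p̂₁ = 0.4, p̂₂ = 0.3. Difference = 0.1. CI = (0.003, 0.197)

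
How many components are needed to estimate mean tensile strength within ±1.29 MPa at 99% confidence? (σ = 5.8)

n = (z*σ/E)² = (2.576×5.8/1.29)² = 134.1 → n = 135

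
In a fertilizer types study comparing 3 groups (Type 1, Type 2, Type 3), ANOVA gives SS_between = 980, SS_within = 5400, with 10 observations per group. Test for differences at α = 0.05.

df_between = 2, df_within = 27. F = MS_between/MS_within = 490.0/200.0 = 2.45. F_crit ≈ 3.354. Fail to reject H₀.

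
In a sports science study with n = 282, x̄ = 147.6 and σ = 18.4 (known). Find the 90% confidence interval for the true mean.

CI = x̄ ± z*(σ/√n) = 147.6 ± 1.645(18.4/√282) = 147.6 ± 1.8 = (145.8, 149.4)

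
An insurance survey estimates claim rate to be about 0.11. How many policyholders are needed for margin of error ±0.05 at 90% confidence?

n = z²p(1-p)/E² = 1.645²×0.11×0.89/0.05² = 106.0 → n = 106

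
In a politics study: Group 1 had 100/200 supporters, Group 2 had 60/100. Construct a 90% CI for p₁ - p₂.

p̂₁ = 0.5, p̂₂ = 0.6. Difference = -0.1. CI = (-0.199, -0.001)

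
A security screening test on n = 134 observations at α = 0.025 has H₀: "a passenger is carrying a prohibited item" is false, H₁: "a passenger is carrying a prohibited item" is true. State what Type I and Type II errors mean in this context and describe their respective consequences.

Type I (false positive): concluding that a passenger is carrying a prohibited item when it is not — detaining an innocent passenger — delay and inconvenience. Type II (false negative): failing to conclude that a passenger is carrying a prohibited item when it is — letting a prohibited item through — security breach. Which is costlier depends on domain priorities and is a judgement call rather than a statistical fact.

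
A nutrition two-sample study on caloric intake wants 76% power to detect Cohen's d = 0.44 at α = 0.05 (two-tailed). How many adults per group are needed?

z_{α/2} = 1.96, z_β = Φ⁻¹(0.76) = 0.706. For small effect (d = 0.44): n per group = 2(z_{α/2} + z_β)²/d² = 2(1.96 + 0.706)²/0.44² = 73.4 → 74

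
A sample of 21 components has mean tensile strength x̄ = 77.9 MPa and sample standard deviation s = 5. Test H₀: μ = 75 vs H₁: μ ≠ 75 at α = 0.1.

t = (x̄ - μ₀)/(s/√n) = (77.9 - 75)/(5/√21) = 2.658. df = 20, critical t = ±1.725. Reject H₀.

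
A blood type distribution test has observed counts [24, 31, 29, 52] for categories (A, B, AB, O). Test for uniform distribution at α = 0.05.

Expected = 34 each. χ² = Σ(O-E)²/E = 13.471. df = 3, critical value = 7.815. Reject H₀.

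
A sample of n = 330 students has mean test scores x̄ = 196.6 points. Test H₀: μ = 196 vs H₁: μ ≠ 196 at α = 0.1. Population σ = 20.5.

z = (x̄ - μ₀)/(σ/√n) = (196.6 - 196)/(20.5/√330) = 0.532. Critical value: ±1.645. Since |0.532| ≤ 1.645, Fail to reject H₀.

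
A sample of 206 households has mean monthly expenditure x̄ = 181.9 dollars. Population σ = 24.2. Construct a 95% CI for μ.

CI = x̄ ± z*(σ/√n) = 181.9 ± 1.96(24.2/√206) = 181.9 ± 3.3 = (178.6, 185.2)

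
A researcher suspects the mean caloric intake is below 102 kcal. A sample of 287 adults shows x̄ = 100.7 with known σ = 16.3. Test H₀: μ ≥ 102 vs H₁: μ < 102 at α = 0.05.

z = -1.351. Critical value: -1.645. Fail to reject H₀.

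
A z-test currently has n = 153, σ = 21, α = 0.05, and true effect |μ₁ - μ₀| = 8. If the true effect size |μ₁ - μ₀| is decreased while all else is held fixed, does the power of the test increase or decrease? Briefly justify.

Power decreases: a smaller true effect decreases the non-centrality λ = |μ₁ - μ₀|/(σ/√n).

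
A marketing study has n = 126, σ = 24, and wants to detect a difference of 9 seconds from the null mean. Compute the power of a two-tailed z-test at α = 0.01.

SE = σ/√n = 24/√126 = 2.138. Non-centrality λ = d/SE = 9/2.138 = 4.209. Power ≈ Φ(λ - z_{α/2}) = Φ(4.209 - 2.576) = Φ(1.633) = 0.949.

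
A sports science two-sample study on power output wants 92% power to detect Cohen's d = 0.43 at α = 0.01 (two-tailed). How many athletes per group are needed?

z_{α/2} = 2.576, z_β = Φ⁻¹(0.92) = 1.405. For small effect (d = 0.43): n per group = 2(z_{α/2} + z_β)²/d² = 2(2.576 + 1.405)²/0.43² = 171.4 → 172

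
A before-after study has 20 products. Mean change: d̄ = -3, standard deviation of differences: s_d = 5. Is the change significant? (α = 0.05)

t = d̄/(s_d/√n) = -3/(5/√20) = -2.683. df = 19, critical t = ±2.093. Reject H₀.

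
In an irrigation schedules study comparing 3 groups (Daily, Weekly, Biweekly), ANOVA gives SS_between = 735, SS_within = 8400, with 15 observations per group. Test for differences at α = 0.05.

df_between = 2, df_within = 42. F = MS_between/MS_within = 367.5/200.0 = 1.837. F_crit ≈ 3.22. Fail to reject H₀.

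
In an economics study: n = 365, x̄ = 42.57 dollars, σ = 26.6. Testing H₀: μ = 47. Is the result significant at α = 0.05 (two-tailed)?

z = (42.57 - 47)/(26.6/√365) = -3.182. Since |z| > 1.96, significant at α = 0.05.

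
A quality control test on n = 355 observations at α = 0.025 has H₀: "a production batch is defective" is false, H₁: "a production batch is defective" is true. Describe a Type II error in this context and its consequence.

Type II error: failing to reject H₀ when it is false — concluding that a production batch is defective is not supported when in fact it is. Consequence: shipping a defective batch — faulty products reach customers.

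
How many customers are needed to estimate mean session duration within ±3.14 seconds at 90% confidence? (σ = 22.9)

n = (z*σ/E)² = (1.645×22.9/3.14)² = 143.9 → n = 144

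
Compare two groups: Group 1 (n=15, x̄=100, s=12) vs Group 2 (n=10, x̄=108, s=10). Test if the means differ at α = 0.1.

Pooled sp = 11.26. t = -1.74, df = 23. Critical t = ±1.714. Reject H₀.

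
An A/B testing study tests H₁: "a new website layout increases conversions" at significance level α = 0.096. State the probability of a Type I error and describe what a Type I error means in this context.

P(Type I error) = α = 0.096. A Type I error is rejecting H₀ when H₀ is actually true (false positive) — here, concluding that a new website layout increases conversions when in fact this is not the case. Consequence: rolling out a layout that doesn't actually help — wasted engineering effort.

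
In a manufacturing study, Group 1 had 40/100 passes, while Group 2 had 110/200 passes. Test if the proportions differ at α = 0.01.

p̂₁ = 0.4, p̂₂ = 0.55, pooled p̂ = 0.5. z = -2.449. Critical: ±2.576. Fail to reject H₀.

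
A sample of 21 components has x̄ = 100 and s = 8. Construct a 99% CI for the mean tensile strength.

CI = x̄ ± t*(s/√n) = 100 ± 2.845(8/√21) = (95.03, 104.97)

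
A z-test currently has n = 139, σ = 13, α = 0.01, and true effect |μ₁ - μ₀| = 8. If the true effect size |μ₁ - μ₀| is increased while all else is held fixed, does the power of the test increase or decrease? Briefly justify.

Power increases: a larger true effect increases the non-centrality λ = |μ₁ - μ₀|/(σ/√n).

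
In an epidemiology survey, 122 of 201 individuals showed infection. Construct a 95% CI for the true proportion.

p̂ = 0.607. CI = p̂ ± z*√(p̂(1-p̂)/n) = (0.539, 0.674)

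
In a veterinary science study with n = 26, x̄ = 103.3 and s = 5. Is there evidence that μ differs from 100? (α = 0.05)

t = (x̄ - μ₀)/(s/√n) = (103.3 - 100)/(5/√26) = 3.365. df = 25, critical t = ±2.06. Reject H₀.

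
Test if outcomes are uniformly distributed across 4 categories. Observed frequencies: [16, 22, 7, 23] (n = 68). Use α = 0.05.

Expected = 17 each. χ² = Σ(O-E)²/E = 9.529. df = 3, critical value = 7.815. Reject H₀.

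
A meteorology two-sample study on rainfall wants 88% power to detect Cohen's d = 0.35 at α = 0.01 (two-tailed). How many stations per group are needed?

z_{α/2} = 2.576, z_β = Φ⁻¹(0.88) = 1.175. For small effect (d = 0.35): n per group = 2(z_{α/2} + z_β)²/d² = 2(2.576 + 1.175)²/0.35² = 229.7 → 230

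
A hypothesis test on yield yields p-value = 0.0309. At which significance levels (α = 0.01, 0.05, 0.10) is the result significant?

p = 0.0309. Significant at: α = 0.05, 0.1.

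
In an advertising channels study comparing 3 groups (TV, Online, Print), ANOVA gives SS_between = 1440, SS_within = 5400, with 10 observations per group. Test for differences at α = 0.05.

df_between = 2, df_within = 27. F = MS_between/MS_within = 720.0/200.0 = 3.6. F_crit ≈ 3.354. Reject H₀. At least one mean differs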